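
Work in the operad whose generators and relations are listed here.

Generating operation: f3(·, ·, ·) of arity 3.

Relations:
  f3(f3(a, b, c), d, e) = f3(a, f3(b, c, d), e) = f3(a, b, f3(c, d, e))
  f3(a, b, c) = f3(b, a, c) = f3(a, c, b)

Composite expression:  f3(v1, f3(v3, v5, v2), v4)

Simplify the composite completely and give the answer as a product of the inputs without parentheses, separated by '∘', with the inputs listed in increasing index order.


v1 ∘ v2 ∘ v3 ∘ v4 ∘ v5

Any arrangement under f3 is one operation, so sort the v-inputs.
f3(v3, v5, v2) linearizes to v3 ∘ v5 ∘ v2
f3(v1, f3(v3, v5, v2), v4) linearizes to v1 ∘ v3 ∘ v5 ∘ v2 ∘ v4
sorting the factors by input index: v1 ∘ v2 ∘ v3 ∘ v4 ∘ v5


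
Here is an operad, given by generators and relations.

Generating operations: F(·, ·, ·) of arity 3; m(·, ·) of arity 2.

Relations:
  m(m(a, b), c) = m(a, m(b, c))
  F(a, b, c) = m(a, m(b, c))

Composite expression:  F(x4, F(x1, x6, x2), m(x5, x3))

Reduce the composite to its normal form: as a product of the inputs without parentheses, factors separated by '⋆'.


x4 ⋆ x1 ⋆ x6 ⋆ x2 ⋆ x5 ⋆ x3


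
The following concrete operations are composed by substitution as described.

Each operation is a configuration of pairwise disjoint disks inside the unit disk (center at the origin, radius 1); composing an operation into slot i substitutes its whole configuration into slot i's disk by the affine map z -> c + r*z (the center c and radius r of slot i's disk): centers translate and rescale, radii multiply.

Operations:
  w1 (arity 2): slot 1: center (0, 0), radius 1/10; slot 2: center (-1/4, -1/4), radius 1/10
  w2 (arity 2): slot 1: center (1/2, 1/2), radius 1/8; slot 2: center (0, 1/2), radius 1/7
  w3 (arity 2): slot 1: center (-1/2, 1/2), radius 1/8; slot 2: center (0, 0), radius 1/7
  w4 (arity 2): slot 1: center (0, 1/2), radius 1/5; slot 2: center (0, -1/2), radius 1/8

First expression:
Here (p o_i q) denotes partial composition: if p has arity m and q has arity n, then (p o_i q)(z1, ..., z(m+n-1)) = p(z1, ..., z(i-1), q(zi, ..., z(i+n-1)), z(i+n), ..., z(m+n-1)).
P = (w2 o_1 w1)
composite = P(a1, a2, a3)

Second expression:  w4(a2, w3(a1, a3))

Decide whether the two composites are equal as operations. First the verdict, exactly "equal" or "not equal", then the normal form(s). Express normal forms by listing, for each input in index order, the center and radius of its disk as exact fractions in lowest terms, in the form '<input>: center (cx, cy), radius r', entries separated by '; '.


not equal: they reduce to a1: center (1/2, 1/2), radius 1/80; a2: center (15/32, 15/32), radius 1/80; a3: center (0, 1/2), radius 1/7 and a1: center (-1/16, -7/16), radius 1/64; a2: center (0, 1/2), radius 1/5; a3: center (0, -1/2), radius 1/56

In normal form, the first expression is a1: center (1/2, 1/2), radius 1/80; a2: center (15/32, 15/32), radius 1/80; a3: center (0, 1/2), radius 1/7
In normal form, the second expression is a1: center (-1/16, -7/16), radius 1/64; a2: center (0, 1/2), radius 1/5; a3: center (0, -1/2), radius 1/56
Distinct normal forms: not equal.


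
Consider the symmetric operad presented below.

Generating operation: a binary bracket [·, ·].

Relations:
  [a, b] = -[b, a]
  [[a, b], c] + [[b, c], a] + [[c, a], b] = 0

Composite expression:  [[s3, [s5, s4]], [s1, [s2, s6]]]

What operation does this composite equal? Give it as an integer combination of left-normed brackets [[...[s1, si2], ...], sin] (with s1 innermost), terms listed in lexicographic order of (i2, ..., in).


[[[[[s1, s2], s6], s3], s4], s5] - [[[[[s1, s2], s6], s3], s5], s4] - [[[[[s1, s2], s6], s4], s5], s3] + [[[[[s1, s2], s6], s5], s4], s3] - [[[[[s1, s6], s2], s3], s4], s5] + [[[[[s1, s6], s2], s3], s5], s4] + [[[[[s1, s6], s2], s4], s5], s3] - [[[[[s1, s6], s2], s5], s4], s3]

A multilinear Lie element is pinned by s1-initial words (s1 innermost).
Composite bracket: [[s3, [s5, s4]], [s1, [s2, s6]]]
Each bracket splits as ab - ba, giving 32 signed words (2^5 = 32).
Words beginning with s1 determine it all:
  s1s2s6s3s4s5 (sign +1) contributes +[[[[[s1, s2], s6], s3], s4], s5]
  s1s2s6s3s5s4 (sign -1) contributes -[[[[[s1, s2], s6], s3], s5], s4]
  s1s2s6s4s5s3 (sign -1) contributes -[[[[[s1, s2], s6], s4], s5], s3]
  s1s2s6s5s4s3 (sign +1) contributes +[[[[[s1, s2], s6], s5], s4], s3]
  s1s6s2s3s4s5 (sign -1) contributes -[[[[[s1, s6], s2], s3], s4], s5]
  s1s6s2s3s5s4 (sign +1) contributes +[[[[[s1, s6], s2], s3], s5], s4]
  s1s6s2s4s5s3 (sign +1) contributes +[[[[[s1, s6], s2], s4], s5], s3]
  s1s6s2s5s4s3 (sign -1) contributes -[[[[[s1, s6], s2], s5], s4], s3]


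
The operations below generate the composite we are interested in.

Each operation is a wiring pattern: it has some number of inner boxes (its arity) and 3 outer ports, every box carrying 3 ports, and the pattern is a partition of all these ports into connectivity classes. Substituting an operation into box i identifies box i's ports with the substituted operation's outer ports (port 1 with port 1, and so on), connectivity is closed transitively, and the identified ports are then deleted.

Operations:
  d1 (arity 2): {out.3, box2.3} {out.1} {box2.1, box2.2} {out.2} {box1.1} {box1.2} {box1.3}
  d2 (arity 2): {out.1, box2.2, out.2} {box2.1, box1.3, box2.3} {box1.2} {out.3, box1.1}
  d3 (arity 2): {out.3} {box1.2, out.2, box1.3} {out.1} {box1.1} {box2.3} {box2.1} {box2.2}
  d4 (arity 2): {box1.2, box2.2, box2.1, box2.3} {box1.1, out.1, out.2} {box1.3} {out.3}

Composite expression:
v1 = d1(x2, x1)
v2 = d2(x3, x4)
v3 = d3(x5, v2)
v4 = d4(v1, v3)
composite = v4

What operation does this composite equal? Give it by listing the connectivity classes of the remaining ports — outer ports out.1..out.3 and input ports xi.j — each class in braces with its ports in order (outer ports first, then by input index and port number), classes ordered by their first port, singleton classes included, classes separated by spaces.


Substituting into d4 glues patterns; closure does the rest.
after d1, the pattern on (x2, x1) reads {out.1} {out.2} {out.3, x1.3} {x1.1, x1.2} {x2.1} {x2.2} {x2.3} (out.j = its outer ports)
after d2, the pattern on (x3, x4) reads {out.1, out.2, x4.2} {out.3, x3.1} {x3.2} {x3.3, x4.1, x4.3} (out.j = its outer ports)
after d3, the pattern on (x5, x3, x4) reads {out.1} {out.2, x5.2, x5.3} {out.3} {x3.1} {x3.2} {x3.3, x4.1, x4.3} {x4.2} {x5.1} (out.j = its outer ports)
after d4, the pattern on (x2, x1, x5, x3, x4) reads {out.1, out.2} {out.3} {x1.1, x1.2} {x1.3} {x2.1} {x2.2} {x2.3} {x3.1} {x3.2} {x3.3, x4.1, x4.3} {x4.2} {x5.1} {x5.2, x5.3} (out.j = its outer ports)

{out.1, out.2} {out.3} {x1.1, x1.2} {x1.3} {x2.1} {x2.2} {x2.3} {x3.1} {x3.2} {x3.3, x4.1, x4.3} {x4.2} {x5.1} {x5.2, x5.3}


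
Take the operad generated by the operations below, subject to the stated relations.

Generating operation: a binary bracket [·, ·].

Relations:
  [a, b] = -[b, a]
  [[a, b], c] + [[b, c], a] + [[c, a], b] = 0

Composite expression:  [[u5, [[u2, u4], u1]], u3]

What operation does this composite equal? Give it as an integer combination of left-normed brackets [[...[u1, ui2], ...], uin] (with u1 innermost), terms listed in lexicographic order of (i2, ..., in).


Skip Jacobi rewriting: expand, keep u1-initial words, read off terms.
Composite bracket: [[u5, [[u2, u4], u1]], u3]
Full expansion: 16 signed words from ab - ba (2^4 = 16).
The u1-initial words carry the normal form:
  u1u2u4u5u3 (sign +1) contributes +[[[[u1, u2], u4], u5], u3]
  u1u4u2u5u3 (sign -1) contributes -[[[[u1, u4], u2], u5], u3]

[[[[u1, u2], u4], u5], u3] - [[[[u1, u4], u2], u5], u3]


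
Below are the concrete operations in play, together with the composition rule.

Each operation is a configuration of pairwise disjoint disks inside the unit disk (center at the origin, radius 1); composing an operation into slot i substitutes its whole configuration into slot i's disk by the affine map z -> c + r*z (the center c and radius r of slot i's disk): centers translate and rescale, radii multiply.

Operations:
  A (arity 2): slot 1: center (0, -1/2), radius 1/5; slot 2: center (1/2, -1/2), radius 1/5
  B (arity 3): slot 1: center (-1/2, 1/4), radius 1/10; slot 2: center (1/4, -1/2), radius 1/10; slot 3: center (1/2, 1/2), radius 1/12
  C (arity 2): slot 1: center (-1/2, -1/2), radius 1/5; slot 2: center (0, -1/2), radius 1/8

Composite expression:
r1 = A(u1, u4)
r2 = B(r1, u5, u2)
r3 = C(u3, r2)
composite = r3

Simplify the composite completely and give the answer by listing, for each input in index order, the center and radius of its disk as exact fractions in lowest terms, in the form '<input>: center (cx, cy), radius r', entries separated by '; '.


Only the slot chain above each u matters under C; compose those maps.
u3 passes through 1 substitution, ending at center (-1/2, -1/2), radius 1/5
u1 passes through 3 substitutions, ending at center (-1/16, -19/40), radius 1/400
u4 passes through 3 substitutions, ending at center (-9/160, -19/40), radius 1/400
u5 passes through 2 substitutions, ending at center (1/32, -9/16), radius 1/80
u2 passes through 2 substitutions, ending at center (1/16, -7/16), radius 1/96

u1: center (-1/16, -19/40), radius 1/400; u2: center (1/16, -7/16), radius 1/96; u3: center (-1/2, -1/2), radius 1/5; u4: center (-9/160, -19/40), radius 1/400; u5: center (1/32, -9/16), radius 1/80


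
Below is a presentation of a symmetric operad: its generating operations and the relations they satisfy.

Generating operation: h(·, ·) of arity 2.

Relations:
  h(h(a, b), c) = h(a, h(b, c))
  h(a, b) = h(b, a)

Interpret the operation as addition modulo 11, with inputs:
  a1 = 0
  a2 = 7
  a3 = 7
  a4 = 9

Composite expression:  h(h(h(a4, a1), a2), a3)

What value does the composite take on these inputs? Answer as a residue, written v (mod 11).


1 (mod 11)


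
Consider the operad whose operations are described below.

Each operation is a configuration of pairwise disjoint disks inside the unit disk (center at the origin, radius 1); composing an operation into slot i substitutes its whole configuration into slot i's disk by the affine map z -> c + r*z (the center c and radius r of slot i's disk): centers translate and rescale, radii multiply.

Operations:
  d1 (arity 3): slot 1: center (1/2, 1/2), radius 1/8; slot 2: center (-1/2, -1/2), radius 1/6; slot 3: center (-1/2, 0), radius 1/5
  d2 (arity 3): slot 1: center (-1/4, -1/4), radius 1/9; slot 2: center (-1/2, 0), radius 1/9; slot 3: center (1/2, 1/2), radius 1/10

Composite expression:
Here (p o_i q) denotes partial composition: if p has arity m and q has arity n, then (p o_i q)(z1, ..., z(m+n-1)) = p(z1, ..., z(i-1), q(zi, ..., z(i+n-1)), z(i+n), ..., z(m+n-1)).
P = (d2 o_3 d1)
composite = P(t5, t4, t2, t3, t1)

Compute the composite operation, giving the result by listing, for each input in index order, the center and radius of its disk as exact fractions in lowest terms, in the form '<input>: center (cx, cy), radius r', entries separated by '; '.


t1: center (9/20, 1/2), radius 1/50; t2: center (11/20, 11/20), radius 1/80; t3: center (9/20, 9/20), radius 1/60; t4: center (-1/2, 0), radius 1/9; t5: center (-1/4, -1/4), radius 1/9

Below d2, radii multiply path by path; the t-disk centers shift.
input t5: applying the 1 nested substitution gives center (-1/4, -1/4), radius 1/9
input t4: applying the 1 nested substitution gives center (-1/2, 0), radius 1/9
input t2: applying the 2 nested substitutions gives center (11/20, 11/20), radius 1/80
input t3: applying the 2 nested substitutions gives center (9/20, 9/20), radius 1/60
input t1: applying the 2 nested substitutions gives center (9/20, 1/2), radius 1/50


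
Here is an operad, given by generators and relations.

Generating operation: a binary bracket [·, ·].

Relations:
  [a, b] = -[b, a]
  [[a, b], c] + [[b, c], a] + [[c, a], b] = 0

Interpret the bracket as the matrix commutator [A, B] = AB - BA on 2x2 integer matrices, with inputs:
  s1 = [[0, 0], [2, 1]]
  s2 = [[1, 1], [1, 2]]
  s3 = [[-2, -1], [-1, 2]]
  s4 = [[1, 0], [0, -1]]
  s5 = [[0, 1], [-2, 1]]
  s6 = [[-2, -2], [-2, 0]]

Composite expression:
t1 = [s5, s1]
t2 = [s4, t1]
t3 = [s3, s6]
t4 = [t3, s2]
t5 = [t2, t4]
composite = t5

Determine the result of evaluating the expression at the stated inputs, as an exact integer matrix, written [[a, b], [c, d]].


[[60, -48], [-192, -60]]

[s5, s1] = [[2, 1], [4, -2]]
[s4, [s5, s1]] = [[0, 2], [-8, 0]]
[s3, s6] = [[0, 6], [-6, 0]]
[[s3, s6], s2] = [[12, 6], [6, -12]]
[[s4, [s5, s1]], [[s3, s6], s2]] = [[60, -48], [-192, -60]]


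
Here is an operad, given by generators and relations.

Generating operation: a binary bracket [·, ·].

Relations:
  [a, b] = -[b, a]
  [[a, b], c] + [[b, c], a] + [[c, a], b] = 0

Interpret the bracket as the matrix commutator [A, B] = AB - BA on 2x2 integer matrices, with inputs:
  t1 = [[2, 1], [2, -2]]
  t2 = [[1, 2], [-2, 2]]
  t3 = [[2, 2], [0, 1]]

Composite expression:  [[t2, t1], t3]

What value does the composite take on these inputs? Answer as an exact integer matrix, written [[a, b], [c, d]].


[[12, 33], [-6, -12]]

[t2, t1] = [[6, -9], [-6, -6]]
[[t2, t1], t3] = [[12, 33], [-6, -12]]


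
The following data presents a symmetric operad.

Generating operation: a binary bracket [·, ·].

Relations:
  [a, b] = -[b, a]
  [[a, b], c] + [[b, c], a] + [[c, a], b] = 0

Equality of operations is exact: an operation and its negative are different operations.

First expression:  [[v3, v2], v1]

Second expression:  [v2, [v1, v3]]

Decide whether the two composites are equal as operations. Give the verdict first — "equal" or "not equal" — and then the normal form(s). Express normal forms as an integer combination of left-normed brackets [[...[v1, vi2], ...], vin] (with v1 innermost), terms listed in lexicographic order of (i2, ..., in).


not equal; the first gives [[v1, v2], v3] - [[v1, v3], v2] and the second -[[v1, v3], v2]

Reducing the first expression gives [[v1, v2], v3] - [[v1, v3], v2]
Reducing the second expression gives -[[v1, v3], v2]
The normal forms differ: not equal.


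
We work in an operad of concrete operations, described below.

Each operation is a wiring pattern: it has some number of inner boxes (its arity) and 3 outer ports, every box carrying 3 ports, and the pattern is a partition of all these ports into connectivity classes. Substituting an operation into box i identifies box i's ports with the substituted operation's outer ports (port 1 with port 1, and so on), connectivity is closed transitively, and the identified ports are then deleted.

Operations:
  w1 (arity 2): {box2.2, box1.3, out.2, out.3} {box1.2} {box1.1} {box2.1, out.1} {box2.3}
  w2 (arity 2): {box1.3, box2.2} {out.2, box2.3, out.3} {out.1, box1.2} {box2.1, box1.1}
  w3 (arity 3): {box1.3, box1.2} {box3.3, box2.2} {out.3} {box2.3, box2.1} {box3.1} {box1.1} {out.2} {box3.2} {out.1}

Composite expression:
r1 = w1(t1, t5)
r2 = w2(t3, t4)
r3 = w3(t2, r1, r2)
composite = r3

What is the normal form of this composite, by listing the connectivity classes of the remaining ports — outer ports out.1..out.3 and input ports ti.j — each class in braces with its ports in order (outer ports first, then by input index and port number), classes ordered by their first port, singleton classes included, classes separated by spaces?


{out.1} {out.2} {out.3} {t1.1} {t1.2} {t1.3, t4.3, t5.1, t5.2} {t2.1} {t2.2, t2.3} {t3.1, t4.1} {t3.2} {t3.3, t4.2} {t5.3}

Substituting into w3 glues patterns; closure does the rest.
the subtree at w1 composes to {out.1, t5.1} {out.2, out.3, t1.3, t5.2} {t1.1} {t1.2} {t5.3} on (t1, t5); out.j = own outer ports
the subtree at w2 composes to {out.1, t3.2} {out.2, out.3, t4.3} {t3.1, t4.1} {t3.3, t4.2} on (t3, t4); out.j = own outer ports
the subtree at w3 composes to {out.1} {out.2} {out.3} {t1.1} {t1.2} {t1.3, t4.3, t5.1, t5.2} {t2.1} {t2.2, t2.3} {t3.1, t4.1} {t3.2} {t3.3, t4.2} {t5.3} on (t2, t1, t5, t3, t4); out.j = own outer ports


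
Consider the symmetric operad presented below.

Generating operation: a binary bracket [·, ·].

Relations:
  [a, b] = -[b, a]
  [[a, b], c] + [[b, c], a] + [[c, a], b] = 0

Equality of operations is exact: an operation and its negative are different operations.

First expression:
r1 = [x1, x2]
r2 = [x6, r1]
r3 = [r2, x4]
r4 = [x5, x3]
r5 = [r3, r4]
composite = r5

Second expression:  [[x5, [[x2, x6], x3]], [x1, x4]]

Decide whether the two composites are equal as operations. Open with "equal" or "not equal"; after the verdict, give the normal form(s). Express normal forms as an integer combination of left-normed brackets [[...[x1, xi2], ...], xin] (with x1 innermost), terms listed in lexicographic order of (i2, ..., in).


not equal: they reduce to [[[[[x1, x2], x6], x4], x3], x5] - [[[[[x1, x2], x6], x4], x5], x3] and [[[[[x1, x4], x2], x6], x3], x5] - [[[[[x1, x4], x3], x2], x6], x5] + [[[[[x1, x4], x3], x6], x2], x5] - [[[[[x1, x4], x5], x2], x6], x3] + [[[[[x1, x4], x5], x3], x2], x6] - [[[[[x1, x4], x5], x3], x6], x2] + [[[[[x1, x4], x5], x6], x2], x3] - [[[[[x1, x4], x6], x2], x3], x5]

The first composite normalizes to [[[[[x1, x2], x6], x4], x3], x5] - [[[[[x1, x2], x6], x4], x5], x3]
The second composite normalizes to [[[[[x1, x4], x2], x6], x3], x5] - [[[[[x1, x4], x3], x2], x6], x5] + [[[[[x1, x4], x3], x6], x2], x5] - [[[[[x1, x4], x5], x2], x6], x3] + [[[[[x1, x4], x5], x3], x2], x6] - [[[[[x1, x4], x5], x3], x6], x2] + [[[[[x1, x4], x5], x6], x2], x3] - [[[[[x1, x4], x6], x2], x3], x5]
Distinct normal forms: not equal.


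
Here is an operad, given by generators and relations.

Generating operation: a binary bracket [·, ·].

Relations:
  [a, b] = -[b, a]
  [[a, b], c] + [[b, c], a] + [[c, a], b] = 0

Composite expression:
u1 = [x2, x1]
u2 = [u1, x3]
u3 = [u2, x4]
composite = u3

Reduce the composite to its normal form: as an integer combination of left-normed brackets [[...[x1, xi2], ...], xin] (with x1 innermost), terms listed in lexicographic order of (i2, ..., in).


-[[[x1, x2], x3], x4]

Antisymmetry and Jacobi reduce to x1-anchored left-normed brackets.
Composite bracket: [[[x2, x1], x3], x4]
Expanding via [a, b] = ab - ba: 8 signed words (2^3 = 8).
Only words starting with x1 matter:
  sign of x1x2x3x4 is -1, so it contributes -[[[x1, x2], x3], x4]


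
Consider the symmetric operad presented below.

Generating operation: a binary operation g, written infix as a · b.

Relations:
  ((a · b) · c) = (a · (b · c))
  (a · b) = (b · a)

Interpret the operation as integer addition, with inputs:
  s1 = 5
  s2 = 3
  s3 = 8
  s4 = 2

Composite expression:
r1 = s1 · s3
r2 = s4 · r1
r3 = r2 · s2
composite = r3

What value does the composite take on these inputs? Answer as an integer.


18

(s1 · s3) = 13
(s4 · (s1 · s3)) = 15
((s4 · (s1 · s3)) · s2) = 18


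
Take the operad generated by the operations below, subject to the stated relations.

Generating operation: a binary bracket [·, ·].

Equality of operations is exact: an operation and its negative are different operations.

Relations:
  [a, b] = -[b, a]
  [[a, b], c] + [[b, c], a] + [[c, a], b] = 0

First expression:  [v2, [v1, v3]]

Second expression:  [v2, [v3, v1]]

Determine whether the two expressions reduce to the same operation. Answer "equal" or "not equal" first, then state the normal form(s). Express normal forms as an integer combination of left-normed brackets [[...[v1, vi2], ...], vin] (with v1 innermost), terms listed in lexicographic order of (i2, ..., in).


In normal form, the first expression is -[[v1, v3], v2]
In normal form, the second expression is [[v1, v3], v2]
The forms do not match — not equal.

not equal — first -[[v1, v3], v2], second [[v1, v3], v2]


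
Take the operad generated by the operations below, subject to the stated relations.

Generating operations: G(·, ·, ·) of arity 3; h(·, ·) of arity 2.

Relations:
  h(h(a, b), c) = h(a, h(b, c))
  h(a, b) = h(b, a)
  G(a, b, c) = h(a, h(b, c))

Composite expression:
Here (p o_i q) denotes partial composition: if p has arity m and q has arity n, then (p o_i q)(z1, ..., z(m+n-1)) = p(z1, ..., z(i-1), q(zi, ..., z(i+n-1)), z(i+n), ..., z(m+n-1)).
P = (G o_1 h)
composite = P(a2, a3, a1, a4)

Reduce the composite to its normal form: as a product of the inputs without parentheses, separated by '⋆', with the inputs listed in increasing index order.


Key point: G commutes, so take the a-inputs in any fixed order.
h(a2, a3) linearizes to a2 ⋆ a3
G(h(a2, a3), a1, a4) linearizes to a2 ⋆ a3 ⋆ a1 ⋆ a4
putting the inputs in ascending order: a1 ⋆ a2 ⋆ a3 ⋆ a4

a1 ⋆ a2 ⋆ a3 ⋆ a4


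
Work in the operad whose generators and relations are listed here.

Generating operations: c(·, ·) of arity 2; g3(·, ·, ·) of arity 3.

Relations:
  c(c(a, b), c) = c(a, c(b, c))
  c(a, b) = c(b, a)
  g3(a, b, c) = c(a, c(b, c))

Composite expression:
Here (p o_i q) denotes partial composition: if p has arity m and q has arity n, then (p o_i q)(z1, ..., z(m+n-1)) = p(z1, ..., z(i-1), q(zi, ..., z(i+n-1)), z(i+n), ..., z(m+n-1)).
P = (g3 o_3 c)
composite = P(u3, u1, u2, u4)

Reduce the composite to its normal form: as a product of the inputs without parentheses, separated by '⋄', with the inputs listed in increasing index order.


Reordering under g3 is free, so list the u-inputs canonically.
c(u2, u4) spells out as u2 ⋄ u4
g3(u3, u1, c(u2, u4)) spells out as u3 ⋄ u1 ⋄ u2 ⋄ u4
commutativity sorts the factors: u1 ⋄ u2 ⋄ u3 ⋄ u4

u1 ⋄ u2 ⋄ u3 ⋄ u4


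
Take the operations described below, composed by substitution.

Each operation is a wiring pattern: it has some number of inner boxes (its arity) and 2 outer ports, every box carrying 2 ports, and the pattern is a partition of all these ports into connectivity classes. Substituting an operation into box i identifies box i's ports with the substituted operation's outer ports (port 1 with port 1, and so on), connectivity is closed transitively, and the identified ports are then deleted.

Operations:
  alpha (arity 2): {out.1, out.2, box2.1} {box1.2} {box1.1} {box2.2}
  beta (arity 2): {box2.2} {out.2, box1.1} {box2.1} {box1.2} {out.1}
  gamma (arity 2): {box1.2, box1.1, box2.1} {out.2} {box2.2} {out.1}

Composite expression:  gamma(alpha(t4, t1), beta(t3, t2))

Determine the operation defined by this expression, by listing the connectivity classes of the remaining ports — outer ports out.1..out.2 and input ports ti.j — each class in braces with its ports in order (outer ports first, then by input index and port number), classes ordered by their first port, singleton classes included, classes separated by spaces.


{out.1} {out.2} {t1.1} {t1.2} {t2.1} {t2.2} {t3.1} {t3.2} {t4.1} {t4.2}

Substituting into gamma glues patterns; closure does the rest.
through alpha, on inputs (t4, t1): {out.1, out.2, t1.1} {t1.2} {t4.1} {t4.2} (out.j = stage outer ports)
through beta, on inputs (t3, t2): {out.1} {out.2, t3.1} {t2.1} {t2.2} {t3.2} (out.j = stage outer ports)
through gamma, on inputs (t4, t1, t3, t2): {out.1} {out.2} {t1.1} {t1.2} {t2.1} {t2.2} {t3.1} {t3.2} {t4.1} {t4.2} (out.j = stage outer ports)


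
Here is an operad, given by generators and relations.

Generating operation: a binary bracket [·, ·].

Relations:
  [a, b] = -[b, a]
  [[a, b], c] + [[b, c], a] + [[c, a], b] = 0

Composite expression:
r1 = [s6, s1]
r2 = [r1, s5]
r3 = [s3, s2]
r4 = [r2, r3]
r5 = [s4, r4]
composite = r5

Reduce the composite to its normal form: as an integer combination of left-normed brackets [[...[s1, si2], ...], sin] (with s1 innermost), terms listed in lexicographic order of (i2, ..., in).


-[[[[[s1, s6], s5], s2], s3], s4] + [[[[[s1, s6], s5], s3], s2], s4]

Skip Jacobi rewriting: expand, keep s1-initial words, read off terms.
Composite bracket: [s4, [[[s6, s1], s5], [s3, s2]]]
Each bracket splits as ab - ba, giving 32 signed words (2^5 = 32).
Collect the words opening with s1:
  sign of s1s6s5s2s3s4 is -1, so it contributes -[[[[[s1, s6], s5], s2], s3], s4]
  sign of s1s6s5s3s2s4 is +1, so it contributes +[[[[[s1, s6], s5], s3], s2], s4]


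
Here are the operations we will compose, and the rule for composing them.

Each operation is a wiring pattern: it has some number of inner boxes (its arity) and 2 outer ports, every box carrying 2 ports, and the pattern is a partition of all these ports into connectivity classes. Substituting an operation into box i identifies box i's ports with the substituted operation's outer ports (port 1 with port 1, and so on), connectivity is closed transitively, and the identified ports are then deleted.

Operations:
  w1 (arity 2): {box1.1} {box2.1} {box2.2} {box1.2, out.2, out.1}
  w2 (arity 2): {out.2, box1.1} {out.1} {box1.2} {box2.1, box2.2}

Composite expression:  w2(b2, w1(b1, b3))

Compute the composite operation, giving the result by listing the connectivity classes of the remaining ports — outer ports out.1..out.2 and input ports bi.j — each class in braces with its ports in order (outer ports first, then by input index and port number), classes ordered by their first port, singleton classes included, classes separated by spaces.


{out.1} {out.2, b2.1} {b1.1} {b1.2} {b2.2} {b3.1} {b3.2}

Substituting into w2 glues patterns; closure does the rest.
stage w1: inputs (b1, b3), connectivity {out.1, out.2, b1.2} {b1.1} {b3.1} {b3.2}, out.j its boundary
stage w2: inputs (b2, b1, b3), connectivity {out.1} {out.2, b2.1} {b1.1} {b1.2} {b2.2} {b3.1} {b3.2}, out.j its boundary


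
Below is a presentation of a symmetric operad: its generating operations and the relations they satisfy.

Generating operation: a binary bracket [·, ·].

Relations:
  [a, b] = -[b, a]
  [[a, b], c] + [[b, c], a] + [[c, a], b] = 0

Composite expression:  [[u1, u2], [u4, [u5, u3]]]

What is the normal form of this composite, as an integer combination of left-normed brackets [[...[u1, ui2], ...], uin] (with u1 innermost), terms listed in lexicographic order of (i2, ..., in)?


[[[[u1, u2], u3], u5], u4] - [[[[u1, u2], u4], u3], u5] + [[[[u1, u2], u4], u5], u3] - [[[[u1, u2], u5], u3], u4]

Left-normed coefficients sit on the u1-initial expansion words.
Composite bracket: [[u1, u2], [u4, [u5, u3]]]
Applying ab - ba throughout gives 16 signed words (2^4 = 16).
Coefficients come from the u1-initial words:
  u1u2u3u5u4 (sign +1) contributes +[[[[u1, u2], u3], u5], u4]
  u1u2u4u3u5 (sign -1) contributes -[[[[u1, u2], u4], u3], u5]
  u1u2u4u5u3 (sign +1) contributes +[[[[u1, u2], u4], u5], u3]
  u1u2u5u3u4 (sign -1) contributes -[[[[u1, u2], u5], u3], u4]


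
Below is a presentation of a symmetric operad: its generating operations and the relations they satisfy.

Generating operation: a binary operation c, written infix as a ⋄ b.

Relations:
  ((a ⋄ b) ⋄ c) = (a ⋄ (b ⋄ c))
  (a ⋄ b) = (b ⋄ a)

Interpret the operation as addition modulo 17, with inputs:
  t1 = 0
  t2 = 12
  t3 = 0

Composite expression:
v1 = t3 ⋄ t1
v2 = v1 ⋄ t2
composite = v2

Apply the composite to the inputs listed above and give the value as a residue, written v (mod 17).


(t3 ⋄ t1) = 0
((t3 ⋄ t1) ⋄ t2) = 12

12 (mod 17)


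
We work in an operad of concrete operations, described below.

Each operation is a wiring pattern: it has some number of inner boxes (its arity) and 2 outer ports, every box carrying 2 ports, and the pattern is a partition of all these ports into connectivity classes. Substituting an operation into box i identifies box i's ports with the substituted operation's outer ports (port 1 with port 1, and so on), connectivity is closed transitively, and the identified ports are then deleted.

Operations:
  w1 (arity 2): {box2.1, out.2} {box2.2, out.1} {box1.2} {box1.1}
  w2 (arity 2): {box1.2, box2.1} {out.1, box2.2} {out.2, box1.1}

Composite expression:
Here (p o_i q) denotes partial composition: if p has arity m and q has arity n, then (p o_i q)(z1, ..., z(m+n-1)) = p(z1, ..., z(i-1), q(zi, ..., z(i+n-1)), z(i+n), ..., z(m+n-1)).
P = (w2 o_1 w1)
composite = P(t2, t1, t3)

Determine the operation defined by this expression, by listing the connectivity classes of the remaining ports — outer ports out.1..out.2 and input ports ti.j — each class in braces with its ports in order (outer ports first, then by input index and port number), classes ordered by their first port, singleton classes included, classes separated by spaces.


{out.1, t3.2} {out.2, t1.2} {t1.1, t3.1} {t2.1} {t2.2}


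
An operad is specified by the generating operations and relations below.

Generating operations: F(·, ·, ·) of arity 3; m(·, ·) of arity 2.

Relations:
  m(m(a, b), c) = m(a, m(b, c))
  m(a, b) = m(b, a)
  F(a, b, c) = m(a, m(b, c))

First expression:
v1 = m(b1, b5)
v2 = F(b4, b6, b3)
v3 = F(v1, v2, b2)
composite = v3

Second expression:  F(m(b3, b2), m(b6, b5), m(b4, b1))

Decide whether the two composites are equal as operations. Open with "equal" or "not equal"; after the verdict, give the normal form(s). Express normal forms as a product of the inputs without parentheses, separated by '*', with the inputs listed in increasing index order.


Reducing the first expression gives b1 * b2 * b3 * b4 * b5 * b6
Reducing the second expression gives b1 * b2 * b3 * b4 * b5 * b6
Identical normal forms: equal.

equal; both compose to b1 * b2 * b3 * b4 * b5 * b6


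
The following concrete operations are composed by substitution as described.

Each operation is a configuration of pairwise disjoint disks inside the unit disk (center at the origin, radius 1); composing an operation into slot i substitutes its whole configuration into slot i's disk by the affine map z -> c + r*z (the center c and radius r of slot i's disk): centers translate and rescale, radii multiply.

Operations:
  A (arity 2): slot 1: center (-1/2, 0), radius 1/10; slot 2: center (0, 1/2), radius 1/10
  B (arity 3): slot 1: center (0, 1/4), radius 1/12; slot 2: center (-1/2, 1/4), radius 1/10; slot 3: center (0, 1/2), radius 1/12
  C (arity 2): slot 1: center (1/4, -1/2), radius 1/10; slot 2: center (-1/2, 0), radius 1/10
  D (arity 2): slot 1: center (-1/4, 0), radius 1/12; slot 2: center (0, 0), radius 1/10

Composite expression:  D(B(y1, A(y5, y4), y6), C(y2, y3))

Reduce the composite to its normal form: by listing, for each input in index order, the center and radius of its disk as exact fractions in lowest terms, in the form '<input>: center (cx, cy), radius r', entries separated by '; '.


y1: center (-1/4, 1/48), radius 1/144; y2: center (1/40, -1/20), radius 1/100; y3: center (-1/20, 0), radius 1/100; y4: center (-7/24, 1/40), radius 1/1200; y5: center (-71/240, 1/48), radius 1/1200; y6: center (-1/4, 1/24), radius 1/144


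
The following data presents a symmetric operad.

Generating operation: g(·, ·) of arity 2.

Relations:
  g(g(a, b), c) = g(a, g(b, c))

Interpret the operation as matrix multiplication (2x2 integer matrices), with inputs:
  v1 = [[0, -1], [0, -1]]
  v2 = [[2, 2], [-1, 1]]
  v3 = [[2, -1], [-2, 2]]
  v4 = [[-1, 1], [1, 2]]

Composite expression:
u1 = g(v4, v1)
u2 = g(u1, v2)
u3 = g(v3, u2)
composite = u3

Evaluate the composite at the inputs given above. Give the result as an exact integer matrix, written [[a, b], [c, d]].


[[-3, 3], [6, -6]]

g(v4, v1) = [[0, 0], [0, -3]]
g(g(v4, v1), v2) = [[0, 0], [3, -3]]
g(v3, g(g(v4, v1), v2)) = [[-3, 3], [6, -6]]


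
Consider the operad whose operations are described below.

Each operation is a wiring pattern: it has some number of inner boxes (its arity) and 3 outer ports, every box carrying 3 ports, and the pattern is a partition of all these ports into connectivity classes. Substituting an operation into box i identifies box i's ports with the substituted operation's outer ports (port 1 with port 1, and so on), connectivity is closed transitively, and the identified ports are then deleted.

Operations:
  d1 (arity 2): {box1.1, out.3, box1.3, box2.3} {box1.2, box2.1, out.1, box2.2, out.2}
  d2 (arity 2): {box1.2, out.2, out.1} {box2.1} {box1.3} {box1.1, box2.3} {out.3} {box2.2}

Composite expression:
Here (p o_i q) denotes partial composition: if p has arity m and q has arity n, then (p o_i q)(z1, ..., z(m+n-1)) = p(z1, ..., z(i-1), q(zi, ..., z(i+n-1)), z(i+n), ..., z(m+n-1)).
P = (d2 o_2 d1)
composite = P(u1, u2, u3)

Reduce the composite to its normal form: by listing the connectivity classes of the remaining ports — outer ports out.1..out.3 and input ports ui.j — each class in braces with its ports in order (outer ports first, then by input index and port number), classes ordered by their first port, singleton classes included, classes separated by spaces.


{out.1, out.2, u1.2} {out.3} {u1.1, u2.1, u2.3, u3.3} {u1.3} {u2.2, u3.1, u3.2}

Connectivity passes through glued d2-boundaries; trace each wire chain.
after d1, the pattern on (u2, u3) reads {out.1, out.2, u2.2, u3.1, u3.2} {out.3, u2.1, u2.3, u3.3} (out.j = its outer ports)
after d2, the pattern on (u1, u2, u3) reads {out.1, out.2, u1.2} {out.3} {u1.1, u2.1, u2.3, u3.3} {u1.3} {u2.2, u3.1, u3.2} (out.j = its outer ports)


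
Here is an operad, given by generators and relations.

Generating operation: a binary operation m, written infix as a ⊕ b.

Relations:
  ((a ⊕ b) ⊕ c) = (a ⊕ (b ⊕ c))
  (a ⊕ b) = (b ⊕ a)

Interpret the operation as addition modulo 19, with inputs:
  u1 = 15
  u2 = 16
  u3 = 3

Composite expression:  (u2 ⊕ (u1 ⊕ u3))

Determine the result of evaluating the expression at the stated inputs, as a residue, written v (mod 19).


(u1 ⊕ u3) = 18
(u2 ⊕ (u1 ⊕ u3)) = 15

15 (mod 19)


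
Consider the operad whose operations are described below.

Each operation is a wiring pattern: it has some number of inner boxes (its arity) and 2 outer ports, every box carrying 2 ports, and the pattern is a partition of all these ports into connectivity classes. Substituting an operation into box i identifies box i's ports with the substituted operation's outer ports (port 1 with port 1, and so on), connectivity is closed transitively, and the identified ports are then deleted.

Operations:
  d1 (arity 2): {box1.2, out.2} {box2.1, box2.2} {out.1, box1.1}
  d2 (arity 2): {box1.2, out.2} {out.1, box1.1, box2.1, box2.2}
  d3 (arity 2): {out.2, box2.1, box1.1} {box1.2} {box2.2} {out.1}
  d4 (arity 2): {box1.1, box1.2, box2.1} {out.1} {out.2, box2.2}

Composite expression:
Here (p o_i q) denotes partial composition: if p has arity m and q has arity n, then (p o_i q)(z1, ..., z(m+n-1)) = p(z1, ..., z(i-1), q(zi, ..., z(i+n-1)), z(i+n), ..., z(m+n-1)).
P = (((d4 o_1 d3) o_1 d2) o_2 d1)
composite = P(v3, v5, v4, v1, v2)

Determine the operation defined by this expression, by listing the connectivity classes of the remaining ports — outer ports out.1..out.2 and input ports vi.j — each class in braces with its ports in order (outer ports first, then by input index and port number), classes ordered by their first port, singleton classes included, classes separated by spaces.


Reachability decides: close wires over d4-identified ports.
d1 over (v5, v4) gives {out.1, v5.1} {out.2, v5.2} {v4.1, v4.2}, out.j being that stage's outer ports
d2 over (v3, v5, v4) gives {out.1, v3.1, v5.1, v5.2} {out.2, v3.2} {v4.1, v4.2}, out.j being that stage's outer ports
d3 over (v3, v5, v4, v1) gives {out.1} {out.2, v1.1, v3.1, v5.1, v5.2} {v1.2} {v3.2} {v4.1, v4.2}, out.j being that stage's outer ports
d4 over (v3, v5, v4, v1, v2) gives {out.1} {out.2, v2.2} {v1.1, v2.1, v3.1, v5.1, v5.2} {v1.2} {v3.2} {v4.1, v4.2}, out.j being that stage's outer ports

{out.1} {out.2, v2.2} {v1.1, v2.1, v3.1, v5.1, v5.2} {v1.2} {v3.2} {v4.1, v4.2}


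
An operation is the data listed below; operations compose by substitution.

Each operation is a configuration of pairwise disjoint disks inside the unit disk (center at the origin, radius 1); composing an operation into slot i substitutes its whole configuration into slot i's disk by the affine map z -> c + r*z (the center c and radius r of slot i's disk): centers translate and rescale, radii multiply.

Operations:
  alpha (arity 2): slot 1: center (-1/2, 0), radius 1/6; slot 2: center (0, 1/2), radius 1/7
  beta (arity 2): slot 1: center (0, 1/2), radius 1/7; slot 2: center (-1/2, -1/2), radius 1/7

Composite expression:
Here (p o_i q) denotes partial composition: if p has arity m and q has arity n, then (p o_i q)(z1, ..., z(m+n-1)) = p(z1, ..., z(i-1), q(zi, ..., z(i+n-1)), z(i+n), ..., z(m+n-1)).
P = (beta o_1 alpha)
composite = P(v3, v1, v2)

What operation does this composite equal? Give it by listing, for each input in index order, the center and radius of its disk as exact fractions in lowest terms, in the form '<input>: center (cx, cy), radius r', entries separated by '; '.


v1: center (0, 4/7), radius 1/49; v2: center (-1/2, -1/2), radius 1/7; v3: center (-1/14, 1/2), radius 1/42

Follow each v-input down from beta: c' goes to c + r*c', radius to r*r'.
v3 passes through 2 substitutions, ending at center (-1/14, 1/2), radius 1/42
v1 passes through 2 substitutions, ending at center (0, 4/7), radius 1/49
v2 passes through 1 substitution, ending at center (-1/2, -1/2), radius 1/7


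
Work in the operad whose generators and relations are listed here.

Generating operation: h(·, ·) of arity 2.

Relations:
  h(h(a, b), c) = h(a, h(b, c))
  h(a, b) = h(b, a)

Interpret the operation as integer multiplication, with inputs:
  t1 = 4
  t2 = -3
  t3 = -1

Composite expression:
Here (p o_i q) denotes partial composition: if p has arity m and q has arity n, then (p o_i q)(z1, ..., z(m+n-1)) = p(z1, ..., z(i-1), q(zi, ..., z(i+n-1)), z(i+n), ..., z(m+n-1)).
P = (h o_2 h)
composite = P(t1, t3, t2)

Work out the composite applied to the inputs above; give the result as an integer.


12

h(t3, t2) = 3
h(t1, h(t3, t2)) = 12


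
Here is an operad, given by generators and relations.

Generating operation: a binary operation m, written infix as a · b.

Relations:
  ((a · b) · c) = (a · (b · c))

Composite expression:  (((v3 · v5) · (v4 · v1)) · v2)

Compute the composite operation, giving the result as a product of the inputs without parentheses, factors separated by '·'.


v3 · v5 · v4 · v1 · v2

All parenthesizations of m agree; list the v-inputs left to right.
(v3 · v5) spells out as v3 · v5
(v4 · v1) spells out as v4 · v1
((v3 · v5) · (v4 · v1)) spells out as v3 · v5 · v4 · v1
(((v3 · v5) · (v4 · v1)) · v2) spells out as v3 · v5 · v4 · v1 · v2


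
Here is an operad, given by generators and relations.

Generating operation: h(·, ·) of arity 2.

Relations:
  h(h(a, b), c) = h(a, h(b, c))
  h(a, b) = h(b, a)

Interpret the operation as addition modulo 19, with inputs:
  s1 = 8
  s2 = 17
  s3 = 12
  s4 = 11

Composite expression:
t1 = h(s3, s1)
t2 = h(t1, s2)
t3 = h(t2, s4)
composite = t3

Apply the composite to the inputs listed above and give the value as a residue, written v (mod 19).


10 (mod 19)


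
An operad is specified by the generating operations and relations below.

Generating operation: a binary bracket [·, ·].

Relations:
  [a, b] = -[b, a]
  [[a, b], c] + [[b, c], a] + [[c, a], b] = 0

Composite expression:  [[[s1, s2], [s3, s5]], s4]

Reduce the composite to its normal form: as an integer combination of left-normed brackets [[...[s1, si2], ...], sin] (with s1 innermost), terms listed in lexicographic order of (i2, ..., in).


Expand each bracket as ab - ba; the s1-initial words give the coefficients.
Composite bracket: [[[s1, s2], [s3, s5]], s4]
Under [a, b] = ab - ba we get 16 signed associative words (2^4 = 16).
Collect the words opening with s1:
  word s1s2s3s5s4 has sign +1, contributing +[[[[s1, s2], s3], s5], s4]
  word s1s2s5s3s4 has sign -1, contributing -[[[[s1, s2], s5], s3], s4]

[[[[s1, s2], s3], s5], s4] - [[[[s1, s2], s5], s3], s4]


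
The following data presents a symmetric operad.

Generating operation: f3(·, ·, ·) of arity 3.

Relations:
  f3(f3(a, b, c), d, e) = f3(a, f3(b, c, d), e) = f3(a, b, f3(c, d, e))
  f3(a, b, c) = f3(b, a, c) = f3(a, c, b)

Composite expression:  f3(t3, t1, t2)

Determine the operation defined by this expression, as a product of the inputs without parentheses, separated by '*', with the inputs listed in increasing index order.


t1 * t2 * t3

Both nesting and order wash out for f3; what remains is which t's occur.
f3(t3, t1, t2) spells out as t3 * t1 * t2
sorting the factors by input index: t1 * t2 * t3
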